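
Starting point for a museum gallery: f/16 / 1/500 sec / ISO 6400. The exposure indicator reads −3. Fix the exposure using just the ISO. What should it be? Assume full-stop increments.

Underexposed by 3 stops → need 3 stops brighter.
ISO: 6400 → 12800 → 25600 → 51200.

ISO 51200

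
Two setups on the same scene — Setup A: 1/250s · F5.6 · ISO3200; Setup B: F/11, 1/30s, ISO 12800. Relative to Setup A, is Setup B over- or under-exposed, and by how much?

Aperture: f/5.6 → f/8 → f/11 — 2 stops narrower (darker).
Shutter speed: 1/250 → 1/125 → 1/60 → 1/30 — 3 stops longer (brighter).
ISO: 3200 → 6400 → 12800 — 2 stops higher (brighter).
Net: −2 +3 +2 = +3 stops.

3 stops brighter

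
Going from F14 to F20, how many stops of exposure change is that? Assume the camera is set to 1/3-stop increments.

1 stop

f/14 → f/16 → f/18 → f/20 — count the steps: 3 third-stops = 1 stop.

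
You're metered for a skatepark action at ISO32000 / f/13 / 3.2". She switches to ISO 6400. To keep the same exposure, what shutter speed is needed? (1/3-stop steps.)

ISO: 32000 → 25600 → 20000 → 16000 → 12800 → 10000 → 8000 → 6400 — 2 1/3 stops lower (darker).
Need 2 1/3 stops brighter from the shutter speed: 3.2 → 4 → 5 → 6 → 8 → 10 → 13 → 15.

15 s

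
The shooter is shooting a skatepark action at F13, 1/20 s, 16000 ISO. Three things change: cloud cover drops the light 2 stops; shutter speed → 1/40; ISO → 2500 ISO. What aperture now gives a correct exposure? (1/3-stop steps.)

f/1.8

Scene light: 2 stops darker.
Shutter speed: 1/20 → 1/25 → 1/30 → 1/40 — 1 stop faster (darker).
ISO: 16000 → 12800 → 10000 → 8000 → 6400 → 5000 → 4000 → 3200 → 2500 — 2 2/3 stops dropped (darker).
Net so far: 5 2/3 stops darker. Aperture: f/13 → f/11 → f/10 → f/9 → f/8 → f/7.1 → f/6.3 → f/5.6 → f/5 → f/4.5 → f/4 → f/3.5 → f/3.2 → f/2.8 → f/2.5 → f/2.2 → f/2 → f/1.8.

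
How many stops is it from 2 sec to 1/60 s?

7 stops

2 → 1 → 1/2 → 1/4 → 1/8 → 1/15 → 1/30 → 1/60 — count the steps: 7 stops.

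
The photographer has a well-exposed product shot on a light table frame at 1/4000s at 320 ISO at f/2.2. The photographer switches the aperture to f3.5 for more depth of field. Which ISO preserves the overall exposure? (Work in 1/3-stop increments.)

ISO 800

Aperture: f/2.2 → f/2.5 → f/2.8 → f/3.2 → f/3.5 — 1 1/3 stops smaller aperture (darker).
Need 1 1/3 stops brighter from the ISO: 320 → 400 → 500 → 640 → 800.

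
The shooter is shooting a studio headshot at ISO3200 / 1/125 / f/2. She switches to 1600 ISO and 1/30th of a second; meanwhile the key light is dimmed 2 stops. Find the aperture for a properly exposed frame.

Scene light: 2 stops darker.
ISO: 3200 → 1600 — 1 stop dropped (darker).
Shutter speed: 1/125 → 1/60 → 1/30 — 2 stops slower (brighter).
Net so far: 1 stop darker. Aperture: f/2 → f/1.4.

f/1.4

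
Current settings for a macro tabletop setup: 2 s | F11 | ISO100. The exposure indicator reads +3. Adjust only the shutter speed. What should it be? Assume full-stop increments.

1/4s

Overexposed by 3 stops → need 3 stops darker.
Shutter speed: 2 → 1 → 1/2 → 1/4.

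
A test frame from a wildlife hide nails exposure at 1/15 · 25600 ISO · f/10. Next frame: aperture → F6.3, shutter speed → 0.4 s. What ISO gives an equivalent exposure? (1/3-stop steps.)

Aperture: f/10 → f/9 → f/8 → f/7.1 → f/6.3 — 1 1/3 stops opened up (brighter).
Shutter speed: 1/15 → 1/13 → 1/10 → 1/8 → 1/6 → 1/5 → 1/4 → 0.3 → 0.4 — 2 2/3 stops slower (brighter).
Net change so far: 4 stops brighter. Offset with the ISO: 25600 → 20000 → 16000 → 12800 → 10000 → 8000 → 6400 → 5000 → 4000 → 3200 → 2500 → 2000 → 1600.

ISO 1600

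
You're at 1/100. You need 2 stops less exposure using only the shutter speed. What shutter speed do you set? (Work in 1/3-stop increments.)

1/400s

Shutter speed: 1/100 → 1/125 → 1/160 → 1/200 → 1/250 → 1/320 → 1/400 — 2 stops shorter (darker).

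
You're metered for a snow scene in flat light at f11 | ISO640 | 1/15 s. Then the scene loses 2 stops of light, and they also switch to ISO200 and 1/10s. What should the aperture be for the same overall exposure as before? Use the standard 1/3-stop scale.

Scene light: 2 stops darker.
ISO: 640 → 500 → 400 → 320 → 250 → 200 — 1 2/3 stops lower (darker).
Shutter speed: 1/15 → 1/13 → 1/10 — 2/3 stop longer (brighter).
Net so far: 3 stops darker. Aperture: f/11 → f/10 → f/9 → f/8 → f/7.1 → f/6.3 → f/5.6 → f/5 → f/4.5 → f/4.

f/4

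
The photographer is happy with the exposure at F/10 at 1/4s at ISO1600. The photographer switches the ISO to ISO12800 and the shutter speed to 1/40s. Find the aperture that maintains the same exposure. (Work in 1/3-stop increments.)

f/9

ISO: 1600 → 2000 → 2500 → 3200 → 4000 → 5000 → 6400 → 8000 → 10000 → 12800 — 3 stops higher (brighter).
Shutter speed: 1/4 → 1/5 → 1/6 → 1/8 → 1/10 → 1/13 → 1/15 → 1/20 → 1/25 → 1/30 → 1/40 — 3 1/3 stops faster (darker).
Net change so far: 1/3 stop darker. Offset with the aperture: f/10 → f/9.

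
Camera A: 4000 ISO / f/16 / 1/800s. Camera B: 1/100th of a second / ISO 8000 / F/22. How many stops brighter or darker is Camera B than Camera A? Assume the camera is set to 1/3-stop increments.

3 stops brighter

Aperture: f/16 → f/18 → f/20 → f/22 — 1 stop narrower (darker).
Shutter speed: 1/800 → 1/640 → 1/500 → 1/400 → 1/320 → 1/250 → 1/200 → 1/160 → 1/125 → 1/100 — 3 stops longer (brighter).
ISO: 4000 → 5000 → 6400 → 8000 — 1 stop raised (brighter).
Net: −1 +3 +1 = +3 stops.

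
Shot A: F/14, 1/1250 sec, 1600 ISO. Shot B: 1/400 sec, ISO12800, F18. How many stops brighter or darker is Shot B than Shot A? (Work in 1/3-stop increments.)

4 stops brighter

Aperture: f/14 → f/16 → f/18 — 2/3 stop stopped down (darker).
Shutter speed: 1/1250 → 1/1000 → 1/800 → 1/640 → 1/500 → 1/400 — 1 2/3 stops longer (brighter).
ISO: 1600 → 2000 → 2500 → 3200 → 4000 → 5000 → 6400 → 8000 → 10000 → 12800 — 3 stops higher (brighter).
Net: −2/3 +1 2/3 +3 = +4 stops.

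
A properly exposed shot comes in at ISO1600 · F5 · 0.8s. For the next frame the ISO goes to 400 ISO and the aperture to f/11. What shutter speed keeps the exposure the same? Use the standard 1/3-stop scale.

15 s

ISO: 1600 → 1250 → 1000 → 800 → 640 → 500 → 400 — 2 stops lower (darker).
Aperture: f/5 → f/5.6 → f/6.3 → f/7.1 → f/8 → f/9 → f/10 → f/11 — 2 1/3 stops narrower (darker).
Net change so far: 4 1/3 stops darker. Offset with the shutter speed: 0.8 → 1 → 1.3 → 1.6 → 2 → 2.5 → 3.2 → 4 → 5 → 6 → 8 → 10 → 13 → 15.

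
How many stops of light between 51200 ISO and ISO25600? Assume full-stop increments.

51200 → 25600 — count the steps: 1 stop.

1 stop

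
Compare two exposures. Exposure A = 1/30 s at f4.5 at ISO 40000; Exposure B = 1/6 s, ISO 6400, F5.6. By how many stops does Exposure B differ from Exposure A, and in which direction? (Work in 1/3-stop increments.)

Aperture: f/4.5 → f/5 → f/5.6 — 2/3 stop narrower (darker).
Shutter speed: 1/30 → 1/25 → 1/20 → 1/15 → 1/13 → 1/10 → 1/8 → 1/6 — 2 1/3 stops slower (brighter).
ISO: 40000 → 32000 → 25600 → 20000 → 16000 → 12800 → 10000 → 8000 → 6400 — 2 2/3 stops dropped (darker).
Net: −2/3 +2 1/3 −2 2/3 = −1 stop.

1 stop darker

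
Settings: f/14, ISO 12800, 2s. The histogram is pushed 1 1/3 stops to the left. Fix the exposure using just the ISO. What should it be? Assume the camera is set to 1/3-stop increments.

ISO 32000

Underexposed by 1 1/3 stops → need 1 1/3 stops brighter.
ISO: 12800 → 16000 → 20000 → 25600 → 32000.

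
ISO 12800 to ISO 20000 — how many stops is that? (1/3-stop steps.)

2/3 stop

12800 → 16000 → 20000 — count the steps: 2 third-stops = 2/3 stop.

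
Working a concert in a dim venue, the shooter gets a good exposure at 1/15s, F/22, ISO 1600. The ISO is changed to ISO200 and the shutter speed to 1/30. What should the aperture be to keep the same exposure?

f/5.6

ISO: 1600 → 800 → 400 → 200 — 3 stops dropped (darker).
Shutter speed: 1/15 → 1/30 — 1 stop shorter (darker).
Net change so far: 4 stops darker. Offset with the aperture: f/22 → f/16 → f/11 → f/8 → f/5.6.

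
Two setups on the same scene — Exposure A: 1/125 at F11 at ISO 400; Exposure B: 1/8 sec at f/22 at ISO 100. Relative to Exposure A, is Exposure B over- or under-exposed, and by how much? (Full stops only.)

Aperture: f/11 → f/16 → f/22 — 2 stops stopped down (darker).
Shutter speed: 1/125 → 1/60 → 1/30 → 1/15 → 1/8 — 4 stops longer (brighter).
ISO: 400 → 200 → 100 — 2 stops lower (darker).
Net: −2 +4 −2 = 0 stops.

same exposure (0 stops)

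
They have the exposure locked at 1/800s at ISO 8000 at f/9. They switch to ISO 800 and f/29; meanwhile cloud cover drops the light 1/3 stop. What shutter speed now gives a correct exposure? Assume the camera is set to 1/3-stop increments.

Scene light: 1/3 stop darker.
ISO: 8000 → 6400 → 5000 → 4000 → 3200 → 2500 → 2000 → 1600 → 1250 → 1000 → 800 — 3 1/3 stops dropped (darker).
Aperture: f/9 → f/10 → f/11 → f/13 → f/14 → f/16 → f/18 → f/20 → f/22 → f/25 → f/29 — 3 1/3 stops stopped down (darker).
Net so far: 7 stops darker. Shutter speed: 1/800 → 1/640 → 1/500 → 1/400 → 1/320 → 1/250 → 1/200 → 1/160 → 1/125 → 1/100 → 1/80 → 1/60 → 1/50 → 1/40 → 1/30 → 1/25 → 1/20 → 1/15 → 1/13 → 1/10 → 1/8 → 1/6.

1/6s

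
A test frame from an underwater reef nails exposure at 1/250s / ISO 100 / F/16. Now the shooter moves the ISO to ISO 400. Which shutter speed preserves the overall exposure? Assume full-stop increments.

ISO: 100 → 200 → 400 — 2 stops higher (brighter).
Need 2 stops darker from the shutter speed: 1/250 → 1/500 → 1/1000.

1/1000s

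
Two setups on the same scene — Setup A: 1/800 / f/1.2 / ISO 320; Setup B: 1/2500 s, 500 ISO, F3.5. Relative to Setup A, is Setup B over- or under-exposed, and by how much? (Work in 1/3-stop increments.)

Aperture: f/1.2 → f/1.4 → f/1.6 → f/1.8 → f/2 → f/2.2 → f/2.5 → f/2.8 → f/3.2 → f/3.5 — 3 stops stopped down (darker).
Shutter speed: 1/800 → 1/1000 → 1/1250 → 1/1600 → 1/2000 → 1/2500 — 1 2/3 stops faster (darker).
ISO: 320 → 400 → 500 — 2/3 stop raised (brighter).
Net: −3 −1 2/3 +2/3 = −4 stops.

4 stops darker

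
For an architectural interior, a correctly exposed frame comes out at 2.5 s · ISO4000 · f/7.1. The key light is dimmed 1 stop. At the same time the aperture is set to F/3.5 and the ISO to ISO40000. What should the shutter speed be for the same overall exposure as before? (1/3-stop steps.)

1/8s

Scene light: 1 stop darker.
Aperture: f/7.1 → f/6.3 → f/5.6 → f/5 → f/4.5 → f/4 → f/3.5 — 2 stops opened up (brighter).
ISO: 4000 → 5000 → 6400 → 8000 → 10000 → 12800 → 16000 → 20000 → 25600 → 32000 → 40000 — 3 1/3 stops raised (brighter).
Net so far: 4 1/3 stops brighter. Shutter speed: 2.5 → 2 → 1.6 → 1.3 → 1 → 0.8 → 0.6 → 0.5 → 0.4 → 0.3 → 1/4 → 1/5 → 1/6 → 1/8.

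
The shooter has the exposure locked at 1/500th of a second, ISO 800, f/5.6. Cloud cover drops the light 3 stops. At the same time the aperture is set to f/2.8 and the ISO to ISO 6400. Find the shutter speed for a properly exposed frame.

Scene light: 3 stops darker.
Aperture: f/5.6 → f/4 → f/2.8 — 2 stops larger aperture (brighter).
ISO: 800 → 1600 → 3200 → 6400 — 3 stops higher (brighter).
Net so far: 2 stops brighter. Shutter speed: 1/500 → 1/1000 → 1/2000.

1/2000s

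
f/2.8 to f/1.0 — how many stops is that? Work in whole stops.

f/2.8 → f/2 → f/1.4 → f/1.0 — count the steps: 3 stops.

3 stops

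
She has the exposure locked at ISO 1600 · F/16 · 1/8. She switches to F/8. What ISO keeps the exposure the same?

Aperture: f/16 → f/11 → f/8 — 2 stops opened up (brighter).
Need 2 stops darker from the ISO: 1600 → 800 → 400.

ISO 400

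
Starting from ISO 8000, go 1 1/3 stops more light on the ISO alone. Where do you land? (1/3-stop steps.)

ISO: 8000 → 10000 → 12800 → 16000 → 20000 — 1 1/3 stops higher (brighter).

ISO 20000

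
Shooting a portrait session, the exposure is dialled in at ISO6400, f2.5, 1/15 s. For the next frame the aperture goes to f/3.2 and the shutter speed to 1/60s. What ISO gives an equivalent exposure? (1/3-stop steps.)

ISO 40000

Aperture: f/2.5 → f/2.8 → f/3.2 — 2/3 stop stopped down (darker).
Shutter speed: 1/15 → 1/20 → 1/25 → 1/30 → 1/40 → 1/50 → 1/60 — 2 stops shorter (darker).
Net change so far: 2 2/3 stops darker. Offset with the ISO: 6400 → 8000 → 10000 → 12800 → 16000 → 20000 → 25600 → 32000 → 40000.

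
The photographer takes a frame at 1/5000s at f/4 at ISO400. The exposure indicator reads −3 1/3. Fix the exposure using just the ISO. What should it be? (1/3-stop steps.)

Underexposed by 3 1/3 stops → need 3 1/3 stops brighter.
ISO: 400 → 500 → 640 → 800 → 1000 → 1250 → 1600 → 2000 → 2500 → 3200 → 4000.

ISO 4000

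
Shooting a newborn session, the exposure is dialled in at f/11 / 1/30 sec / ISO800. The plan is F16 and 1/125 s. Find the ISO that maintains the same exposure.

ISO 6400

Aperture: f/11 → f/16 — 1 stop smaller aperture (darker).
Shutter speed: 1/30 → 1/60 → 1/125 — 2 stops shorter (darker).
Net change so far: 3 stops darker. Offset with the ISO: 800 → 1600 → 3200 → 6400.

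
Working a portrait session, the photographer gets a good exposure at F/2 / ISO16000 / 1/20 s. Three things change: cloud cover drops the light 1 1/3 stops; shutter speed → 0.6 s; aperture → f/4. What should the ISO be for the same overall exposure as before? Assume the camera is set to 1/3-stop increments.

Scene light: 1 1/3 stops darker.
Shutter speed: 1/20 → 1/15 → 1/13 → 1/10 → 1/8 → 1/6 → 1/5 → 1/4 → 0.3 → 0.4 → 0.5 → 0.6 — 3 2/3 stops slower (brighter).
Aperture: f/2 → f/2.2 → f/2.5 → f/2.8 → f/3.2 → f/3.5 → f/4 — 2 stops smaller aperture (darker).
Net so far: 1/3 stop brighter. ISO: 16000 → 12800.

ISO 12800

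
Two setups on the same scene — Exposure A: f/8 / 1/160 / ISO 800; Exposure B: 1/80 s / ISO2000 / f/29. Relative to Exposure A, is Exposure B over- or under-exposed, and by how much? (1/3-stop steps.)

1 1/3 stops darker

Aperture: f/8 → f/9 → f/10 → f/11 → f/13 → f/14 → f/16 → f/18 → f/20 → f/22 → f/25 → f/29 — 3 2/3 stops narrower (darker).
Shutter speed: 1/160 → 1/125 → 1/100 → 1/80 — 1 stop longer (brighter).
ISO: 800 → 1000 → 1250 → 1600 → 2000 — 1 1/3 stops raised (brighter).
Net: −3 2/3 +1 +1 1/3 = −1 1/3 stops.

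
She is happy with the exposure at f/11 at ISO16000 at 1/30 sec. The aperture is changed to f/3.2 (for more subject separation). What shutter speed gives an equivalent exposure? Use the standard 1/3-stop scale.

1/400s

Aperture: f/11 → f/10 → f/9 → f/8 → f/7.1 → f/6.3 → f/5.6 → f/5 → f/4.5 → f/4 → f/3.5 → f/3.2 — 3 2/3 stops opened up (brighter).
Need 3 2/3 stops darker from the shutter speed: 1/30 → 1/40 → 1/50 → 1/60 → 1/80 → 1/100 → 1/125 → 1/160 → 1/200 → 1/250 → 1/320 → 1/400.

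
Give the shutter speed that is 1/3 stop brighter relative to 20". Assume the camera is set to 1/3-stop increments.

Shutter speed: 20 → 25 — 1/3 stop slower (brighter).

25 s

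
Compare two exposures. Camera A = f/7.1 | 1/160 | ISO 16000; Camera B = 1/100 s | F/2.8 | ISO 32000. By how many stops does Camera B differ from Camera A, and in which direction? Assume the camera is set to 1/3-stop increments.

4 1/3 stops brighter

Aperture: f/7.1 → f/6.3 → f/5.6 → f/5 → f/4.5 → f/4 → f/3.5 → f/3.2 → f/2.8 — 2 2/3 stops opened up (brighter).
Shutter speed: 1/160 → 1/125 → 1/100 — 2/3 stop slower (brighter).
ISO: 16000 → 20000 → 25600 → 32000 — 1 stop higher (brighter).
Net: +2 2/3 +2/3 +1 = +4 1/3 stops.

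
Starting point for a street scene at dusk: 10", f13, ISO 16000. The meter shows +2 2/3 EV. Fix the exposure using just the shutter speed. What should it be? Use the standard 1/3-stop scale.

1.6 s

Overexposed by 2 2/3 stops → need 2 2/3 stops darker.
Shutter speed: 10 → 8 → 6 → 5 → 4 → 3.2 → 2.5 → 2 → 1.6.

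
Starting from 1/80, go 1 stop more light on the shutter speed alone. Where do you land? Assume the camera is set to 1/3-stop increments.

Shutter speed: 1/80 → 1/60 → 1/50 → 1/40 — 1 stop slower (brighter).

1/40s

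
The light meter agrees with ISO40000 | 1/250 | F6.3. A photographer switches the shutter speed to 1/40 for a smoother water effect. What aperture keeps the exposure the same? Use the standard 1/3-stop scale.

Shutter speed: 1/250 → 1/200 → 1/160 → 1/125 → 1/100 → 1/80 → 1/60 → 1/50 → 1/40 — 2 2/3 stops longer (brighter).
Need 2 2/3 stops darker from the aperture: f/6.3 → f/7.1 → f/8 → f/9 → f/10 → f/11 → f/13 → f/14 → f/16.

f/16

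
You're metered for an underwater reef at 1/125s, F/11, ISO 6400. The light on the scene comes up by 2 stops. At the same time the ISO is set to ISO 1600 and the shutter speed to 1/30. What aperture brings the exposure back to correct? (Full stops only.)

Scene light: 2 stops brighter.
ISO: 6400 → 3200 → 1600 — 2 stops lower (darker).
Shutter speed: 1/125 → 1/60 → 1/30 — 2 stops slower (brighter).
Net so far: 2 stops brighter. Aperture: f/11 → f/16 → f/22.

f/22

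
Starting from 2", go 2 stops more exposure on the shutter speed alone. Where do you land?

8 s

Shutter speed: 2 → 4 → 8 — 2 stops slower (brighter).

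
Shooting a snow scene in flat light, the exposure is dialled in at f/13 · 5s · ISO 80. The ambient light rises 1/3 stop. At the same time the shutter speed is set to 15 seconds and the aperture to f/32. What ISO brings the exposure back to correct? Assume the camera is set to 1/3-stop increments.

Scene light: 1/3 stop brighter.
Shutter speed: 5 → 6 → 8 → 10 → 13 → 15 — 1 2/3 stops slower (brighter).
Aperture: f/13 → f/14 → f/16 → f/18 → f/20 → f/22 → f/25 → f/29 → f/32 — 2 2/3 stops smaller aperture (darker).
Net so far: 2/3 stop darker. ISO: 80 → 100 → 125.

ISO 125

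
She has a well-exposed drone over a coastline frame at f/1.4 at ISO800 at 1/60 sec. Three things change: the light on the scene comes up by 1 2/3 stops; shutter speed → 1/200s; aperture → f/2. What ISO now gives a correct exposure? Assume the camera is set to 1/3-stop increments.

Scene light: 1 2/3 stops brighter.
Shutter speed: 1/60 → 1/80 → 1/100 → 1/125 → 1/160 → 1/200 — 1 2/3 stops shorter (darker).
Aperture: f/1.4 → f/1.6 → f/1.8 → f/2 — 1 stop narrower (darker).
Net so far: 1 stop darker. ISO: 800 → 1000 → 1250 → 1600.

ISO 1600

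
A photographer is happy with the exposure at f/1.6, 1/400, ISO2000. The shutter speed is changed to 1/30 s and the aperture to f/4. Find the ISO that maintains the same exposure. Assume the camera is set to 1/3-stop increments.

Shutter speed: 1/400 → 1/320 → 1/250 → 1/200 → 1/160 → 1/125 → 1/100 → 1/80 → 1/60 → 1/50 → 1/40 → 1/30 — 3 2/3 stops slower (brighter).
Aperture: f/1.6 → f/1.8 → f/2 → f/2.2 → f/2.5 → f/2.8 → f/3.2 → f/3.5 → f/4 — 2 2/3 stops smaller aperture (darker).
Net change so far: 1 stop brighter. Offset with the ISO: 2000 → 1600 → 1250 → 1000.

ISO 1000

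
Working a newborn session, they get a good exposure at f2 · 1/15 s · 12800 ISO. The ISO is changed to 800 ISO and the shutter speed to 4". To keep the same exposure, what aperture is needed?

ISO: 12800 → 6400 → 3200 → 1600 → 800 — 4 stops lower (darker).
Shutter speed: 1/15 → 1/8 → 1/4 → 1/2 → 1 → 2 → 4 — 6 stops longer (brighter).
Net change so far: 2 stops brighter. Offset with the aperture: f/2 → f/2.8 → f/4.

f/4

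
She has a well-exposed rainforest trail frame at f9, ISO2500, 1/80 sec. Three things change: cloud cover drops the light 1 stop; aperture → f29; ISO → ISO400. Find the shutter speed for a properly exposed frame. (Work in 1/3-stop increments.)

1.6 s

Scene light: 1 stop darker.
Aperture: f/9 → f/10 → f/11 → f/13 → f/14 → f/16 → f/18 → f/20 → f/22 → f/25 → f/29 — 3 1/3 stops stopped down (darker).
ISO: 2500 → 2000 → 1600 → 1250 → 1000 → 800 → 640 → 500 → 400 — 2 2/3 stops lower (darker).
Net so far: 7 stops darker. Shutter speed: 1/80 → 1/60 → 1/50 → 1/40 → 1/30 → 1/25 → 1/20 → 1/15 → 1/13 → 1/10 → 1/8 → 1/6 → 1/5 → 1/4 → 0.3 → 0.4 → 0.5 → 0.6 → 0.8 → 1 → 1.3 → 1.6.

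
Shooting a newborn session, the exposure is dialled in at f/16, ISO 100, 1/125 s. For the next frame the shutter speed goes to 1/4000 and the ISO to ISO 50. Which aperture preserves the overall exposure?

Shutter speed: 1/125 → 1/250 → 1/500 → 1/1000 → 1/2000 → 1/4000 — 5 stops shorter (darker).
ISO: 100 → 50 — 1 stop dropped (darker).
Net change so far: 6 stops darker. Offset with the aperture: f/16 → f/11 → f/8 → f/5.6 → f/4 → f/2.8 → f/2.

f/2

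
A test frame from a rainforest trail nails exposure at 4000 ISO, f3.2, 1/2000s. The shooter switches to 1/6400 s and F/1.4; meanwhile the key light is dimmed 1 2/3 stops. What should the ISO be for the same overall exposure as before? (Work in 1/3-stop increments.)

Scene light: 1 2/3 stops darker.
Shutter speed: 1/2000 → 1/2500 → 1/3200 → 1/4000 → 1/5000 → 1/6400 — 1 2/3 stops shorter (darker).
Aperture: f/3.2 → f/2.8 → f/2.5 → f/2.2 → f/2 → f/1.8 → f/1.6 → f/1.4 — 2 1/3 stops opened up (brighter).
Net so far: 1 stop darker. ISO: 4000 → 5000 → 6400 → 8000.

ISO 8000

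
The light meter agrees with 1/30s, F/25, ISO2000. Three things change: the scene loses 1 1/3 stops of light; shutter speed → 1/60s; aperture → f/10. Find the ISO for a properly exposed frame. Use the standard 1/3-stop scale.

ISO 1600

Scene light: 1 1/3 stops darker.
Shutter speed: 1/30 → 1/40 → 1/50 → 1/60 — 1 stop shorter (darker).
Aperture: f/25 → f/22 → f/20 → f/18 → f/16 → f/14 → f/13 → f/11 → f/10 — 2 2/3 stops larger aperture (brighter).
Net so far: 1/3 stop brighter. ISO: 2000 → 1600.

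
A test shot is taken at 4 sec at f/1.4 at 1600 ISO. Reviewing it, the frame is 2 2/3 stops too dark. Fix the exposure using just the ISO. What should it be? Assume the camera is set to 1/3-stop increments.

ISO 10000

Underexposed by 2 2/3 stops → need 2 2/3 stops brighter.
ISO: 1600 → 2000 → 2500 → 3200 → 4000 → 5000 → 6400 → 8000 → 10000.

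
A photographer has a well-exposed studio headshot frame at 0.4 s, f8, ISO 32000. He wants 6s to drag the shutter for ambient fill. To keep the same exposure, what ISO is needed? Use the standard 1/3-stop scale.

ISO 2000

Shutter speed: 0.4 → 0.5 → 0.6 → 0.8 → 1 → 1.3 → 1.6 → 2 → 2.5 → 3.2 → 4 → 5 → 6 — 4 stops longer (brighter).
Need 4 stops darker from the ISO: 32000 → 25600 → 20000 → 16000 → 12800 → 10000 → 8000 → 6400 → 5000 → 4000 → 3200 → 2500 → 2000.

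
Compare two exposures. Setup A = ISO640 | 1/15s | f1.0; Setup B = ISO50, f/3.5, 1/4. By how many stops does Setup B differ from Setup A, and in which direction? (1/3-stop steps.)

5 1/3 stops darker

Aperture: f/1.0 → f/1.1 → f/1.2 → f/1.4 → f/1.6 → f/1.8 → f/2 → f/2.2 → f/2.5 → f/2.8 → f/3.2 → f/3.5 — 3 2/3 stops narrower (darker).
Shutter speed: 1/15 → 1/13 → 1/10 → 1/8 → 1/6 → 1/5 → 1/4 — 2 stops slower (brighter).
ISO: 640 → 500 → 400 → 320 → 250 → 200 → 160 → 125 → 100 → 80 → 64 → 50 — 3 2/3 stops lower (darker).
Net: −3 2/3 +2 −3 2/3 = −5 1/3 stops.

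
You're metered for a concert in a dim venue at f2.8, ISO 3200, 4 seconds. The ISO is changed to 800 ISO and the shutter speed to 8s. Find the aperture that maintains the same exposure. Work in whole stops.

f/2

ISO: 3200 → 1600 → 800 — 2 stops dropped (darker).
Shutter speed: 4 → 8 — 1 stop longer (brighter).
Net change so far: 1 stop darker. Offset with the aperture: f/2.8 → f/2.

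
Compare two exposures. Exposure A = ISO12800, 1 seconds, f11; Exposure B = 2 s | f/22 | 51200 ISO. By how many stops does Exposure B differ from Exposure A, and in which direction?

Aperture: f/11 → f/16 → f/22 — 2 stops stopped down (darker).
Shutter speed: 1 → 2 — 1 stop longer (brighter).
ISO: 12800 → 25600 → 51200 — 2 stops higher (brighter).
Net: −2 +1 +2 = +1 stop.

1 stop brighter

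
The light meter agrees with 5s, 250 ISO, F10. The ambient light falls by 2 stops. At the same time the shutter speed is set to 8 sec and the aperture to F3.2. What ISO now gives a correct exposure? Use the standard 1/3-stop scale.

ISO 64

Scene light: 2 stops darker.
Shutter speed: 5 → 6 → 8 — 2/3 stop longer (brighter).
Aperture: f/10 → f/9 → f/8 → f/7.1 → f/6.3 → f/5.6 → f/5 → f/4.5 → f/4 → f/3.5 → f/3.2 — 3 1/3 stops opened up (brighter).
Net so far: 2 stops brighter. ISO: 250 → 200 → 160 → 125 → 100 → 80 → 64.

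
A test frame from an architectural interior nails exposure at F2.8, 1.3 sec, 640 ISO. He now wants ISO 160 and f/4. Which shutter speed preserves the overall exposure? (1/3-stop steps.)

ISO: 640 → 500 → 400 → 320 → 250 → 200 → 160 — 2 stops dropped (darker).
Aperture: f/2.8 → f/3.2 → f/3.5 → f/4 — 1 stop smaller aperture (darker).
Net change so far: 3 stops darker. Offset with the shutter speed: 1.3 → 1.6 → 2 → 2.5 → 3.2 → 4 → 5 → 6 → 8 → 10.

10 s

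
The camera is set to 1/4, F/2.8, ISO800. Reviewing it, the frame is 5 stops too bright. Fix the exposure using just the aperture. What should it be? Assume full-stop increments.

Overexposed by 5 stops → need 5 stops darker.
Aperture: f/2.8 → f/4 → f/5.6 → f/8 → f/11 → f/16.

f/16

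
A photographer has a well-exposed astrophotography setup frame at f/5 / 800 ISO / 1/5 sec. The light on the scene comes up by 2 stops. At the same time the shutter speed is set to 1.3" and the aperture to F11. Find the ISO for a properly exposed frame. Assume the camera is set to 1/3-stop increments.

Scene light: 2 stops brighter.
Shutter speed: 1/5 → 1/4 → 0.3 → 0.4 → 0.5 → 0.6 → 0.8 → 1 → 1.3 — 2 2/3 stops longer (brighter).
Aperture: f/5 → f/5.6 → f/6.3 → f/7.1 → f/8 → f/9 → f/10 → f/11 — 2 1/3 stops smaller aperture (darker).
Net so far: 2 1/3 stops brighter. ISO: 800 → 640 → 500 → 400 → 320 → 250 → 200 → 160.

ISO 160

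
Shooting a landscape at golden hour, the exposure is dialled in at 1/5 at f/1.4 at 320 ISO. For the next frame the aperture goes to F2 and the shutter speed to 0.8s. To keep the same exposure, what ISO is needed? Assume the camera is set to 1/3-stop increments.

Aperture: f/1.4 → f/1.6 → f/1.8 → f/2 — 1 stop narrower (darker).
Shutter speed: 1/5 → 1/4 → 0.3 → 0.4 → 0.5 → 0.6 → 0.8 — 2 stops longer (brighter).
Net change so far: 1 stop brighter. Offset with the ISO: 320 → 250 → 200 → 160.

ISO 160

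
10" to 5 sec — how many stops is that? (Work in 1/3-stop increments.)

10 → 8 → 6 → 5 — count the steps: 3 third-stops = 1 stop.

1 stop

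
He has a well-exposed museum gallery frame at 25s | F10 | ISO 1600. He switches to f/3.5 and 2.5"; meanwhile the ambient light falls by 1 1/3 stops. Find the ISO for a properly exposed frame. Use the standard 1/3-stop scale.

ISO 5000

Scene light: 1 1/3 stops darker.
Aperture: f/10 → f/9 → f/8 → f/7.1 → f/6.3 → f/5.6 → f/5 → f/4.5 → f/4 → f/3.5 — 3 stops wider (brighter).
Shutter speed: 25 → 20 → 15 → 13 → 10 → 8 → 6 → 5 → 4 → 3.2 → 2.5 — 3 1/3 stops shorter (darker).
Net so far: 1 2/3 stops darker. ISO: 1600 → 2000 → 2500 → 3200 → 4000 → 5000.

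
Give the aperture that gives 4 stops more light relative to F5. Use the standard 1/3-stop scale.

Aperture: f/5 → f/4.5 → f/4 → f/3.5 → f/3.2 → f/2.8 → f/2.5 → f/2.2 → f/2 → f/1.8 → f/1.6 → f/1.4 → f/1.2 — 4 stops wider (brighter).

f/1.2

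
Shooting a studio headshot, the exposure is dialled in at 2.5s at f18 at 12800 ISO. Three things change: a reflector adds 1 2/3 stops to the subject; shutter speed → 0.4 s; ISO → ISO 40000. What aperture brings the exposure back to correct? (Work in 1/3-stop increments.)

Scene light: 1 2/3 stops brighter.
Shutter speed: 2.5 → 2 → 1.6 → 1.3 → 1 → 0.8 → 0.6 → 0.5 → 0.4 — 2 2/3 stops shorter (darker).
ISO: 12800 → 16000 → 20000 → 25600 → 32000 → 40000 — 1 2/3 stops raised (brighter).
Net so far: 2/3 stop brighter. Aperture: f/18 → f/20 → f/22.

f/22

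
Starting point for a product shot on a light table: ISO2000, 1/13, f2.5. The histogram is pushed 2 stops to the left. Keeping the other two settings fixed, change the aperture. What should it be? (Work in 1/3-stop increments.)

Underexposed by 2 stops → need 2 stops brighter.
Aperture: f/2.5 → f/2.2 → f/2 → f/1.8 → f/1.6 → f/1.4 → f/1.2.

f/1.2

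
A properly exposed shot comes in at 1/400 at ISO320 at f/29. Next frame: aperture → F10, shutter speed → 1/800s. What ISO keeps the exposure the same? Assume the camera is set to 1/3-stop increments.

ISO 80

Aperture: f/29 → f/25 → f/22 → f/20 → f/18 → f/16 → f/14 → f/13 → f/11 → f/10 — 3 stops opened up (brighter).
Shutter speed: 1/400 → 1/500 → 1/640 → 1/800 — 1 stop faster (darker).
Net change so far: 2 stops brighter. Offset with the ISO: 320 → 250 → 200 → 160 → 125 → 100 → 80.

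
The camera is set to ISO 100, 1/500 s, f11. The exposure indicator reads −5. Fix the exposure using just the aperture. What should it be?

Underexposed by 5 stops → need 5 stops brighter.
Aperture: f/11 → f/8 → f/5.6 → f/4 → f/2.8 → f/2.

f/2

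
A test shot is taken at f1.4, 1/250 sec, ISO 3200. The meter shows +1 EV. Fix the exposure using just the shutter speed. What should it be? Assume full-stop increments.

Overexposed by 1 stop → need 1 stop darker.
Shutter speed: 1/250 → 1/500.

1/500s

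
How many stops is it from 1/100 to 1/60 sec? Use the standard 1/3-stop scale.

1/100 → 1/80 → 1/60 — count the steps: 2 third-stops = 2/3 stop.

2/3 stop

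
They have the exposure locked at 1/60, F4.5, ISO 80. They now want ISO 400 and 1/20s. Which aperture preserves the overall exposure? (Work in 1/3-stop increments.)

ISO: 80 → 100 → 125 → 160 → 200 → 250 → 320 → 400 — 2 1/3 stops higher (brighter).
Shutter speed: 1/60 → 1/50 → 1/40 → 1/30 → 1/25 → 1/20 — 1 2/3 stops longer (brighter).
Net change so far: 4 stops brighter. Offset with the aperture: f/4.5 → f/5 → f/5.6 → f/6.3 → f/7.1 → f/8 → f/9 → f/10 → f/11 → f/13 → f/14 → f/16 → f/18.

f/18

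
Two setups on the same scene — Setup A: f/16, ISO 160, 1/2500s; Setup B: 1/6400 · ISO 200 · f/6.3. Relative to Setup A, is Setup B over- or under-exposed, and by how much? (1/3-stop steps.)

1 2/3 stops brighter

Aperture: f/16 → f/14 → f/13 → f/11 → f/10 → f/9 → f/8 → f/7.1 → f/6.3 — 2 2/3 stops wider (brighter).
Shutter speed: 1/2500 → 1/3200 → 1/4000 → 1/5000 → 1/6400 — 1 1/3 stops faster (darker).
ISO: 160 → 200 — 1/3 stop higher (brighter).
Net: +2 2/3 −1 1/3 +1/3 = +1 2/3 stops.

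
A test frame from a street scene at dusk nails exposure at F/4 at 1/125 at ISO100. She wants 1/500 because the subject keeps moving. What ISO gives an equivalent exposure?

Shutter speed: 1/125 → 1/250 → 1/500 — 2 stops shorter (darker).
Need 2 stops brighter from the ISO: 100 → 200 → 400.

ISO 400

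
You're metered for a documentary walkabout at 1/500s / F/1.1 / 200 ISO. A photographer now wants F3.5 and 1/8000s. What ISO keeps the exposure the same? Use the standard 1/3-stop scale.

ISO 32000

Aperture: f/1.1 → f/1.2 → f/1.4 → f/1.6 → f/1.8 → f/2 → f/2.2 → f/2.5 → f/2.8 → f/3.2 → f/3.5 — 3 1/3 stops stopped down (darker).
Shutter speed: 1/500 → 1/640 → 1/800 → 1/1000 → 1/1250 → 1/1600 → 1/2000 → 1/2500 → 1/3200 → 1/4000 → 1/5000 → 1/6400 → 1/8000 — 4 stops faster (darker).
Net change so far: 7 1/3 stops darker. Offset with the ISO: 200 → 250 → 320 → 400 → 500 → 640 → 800 → 1000 → 1250 → 1600 → 2000 → 2500 → 3200 → 4000 → 5000 → 6400 → 8000 → 10000 → 12800 → 16000 → 20000 → 25600 → 32000.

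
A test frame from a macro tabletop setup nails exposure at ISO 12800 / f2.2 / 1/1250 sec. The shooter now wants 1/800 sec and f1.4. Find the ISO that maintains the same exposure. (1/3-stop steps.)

ISO 3200

Shutter speed: 1/1250 → 1/1000 → 1/800 — 2/3 stop longer (brighter).
Aperture: f/2.2 → f/2 → f/1.8 → f/1.6 → f/1.4 — 1 1/3 stops opened up (brighter).
Net change so far: 2 stops brighter. Offset with the ISO: 12800 → 10000 → 8000 → 6400 → 5000 → 4000 → 3200.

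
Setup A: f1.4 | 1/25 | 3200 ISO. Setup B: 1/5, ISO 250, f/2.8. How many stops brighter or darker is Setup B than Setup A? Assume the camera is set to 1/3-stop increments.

3 1/3 stops darker

Aperture: f/1.4 → f/1.6 → f/1.8 → f/2 → f/2.2 → f/2.5 → f/2.8 — 2 stops smaller aperture (darker).
Shutter speed: 1/25 → 1/20 → 1/15 → 1/13 → 1/10 → 1/8 → 1/6 → 1/5 — 2 1/3 stops longer (brighter).
ISO: 3200 → 2500 → 2000 → 1600 → 1250 → 1000 → 800 → 640 → 500 → 400 → 320 → 250 — 3 2/3 stops dropped (darker).
Net: −2 +2 1/3 −3 2/3 = −3 1/3 stops.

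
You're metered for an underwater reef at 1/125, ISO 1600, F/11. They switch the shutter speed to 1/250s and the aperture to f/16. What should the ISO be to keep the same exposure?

ISO 6400

Shutter speed: 1/125 → 1/250 — 1 stop shorter (darker).
Aperture: f/11 → f/16 — 1 stop stopped down (darker).
Net change so far: 2 stops darker. Offset with the ISO: 1600 → 3200 → 6400.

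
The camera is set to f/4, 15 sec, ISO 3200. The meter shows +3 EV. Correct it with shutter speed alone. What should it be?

Overexposed by 3 stops → need 3 stops darker.
Shutter speed: 15 → 8 → 4 → 2.

2 s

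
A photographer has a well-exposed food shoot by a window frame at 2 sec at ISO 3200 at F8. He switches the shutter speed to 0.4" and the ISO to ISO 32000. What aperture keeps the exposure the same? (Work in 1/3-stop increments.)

f/11

Shutter speed: 2 → 1.6 → 1.3 → 1 → 0.8 → 0.6 → 0.5 → 0.4 — 2 1/3 stops shorter (darker).
ISO: 3200 → 4000 → 5000 → 6400 → 8000 → 10000 → 12800 → 16000 → 20000 → 25600 → 32000 — 3 1/3 stops higher (brighter).
Net change so far: 1 stop brighter. Offset with the aperture: f/8 → f/9 → f/10 → f/11.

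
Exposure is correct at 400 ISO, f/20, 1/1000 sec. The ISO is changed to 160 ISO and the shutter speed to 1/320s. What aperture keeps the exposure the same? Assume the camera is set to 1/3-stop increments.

ISO: 400 → 320 → 250 → 200 → 160 — 1 1/3 stops lower (darker).
Shutter speed: 1/1000 → 1/800 → 1/640 → 1/500 → 1/400 → 1/320 — 1 2/3 stops longer (brighter).
Net change so far: 1/3 stop brighter. Offset with the aperture: f/20 → f/22.

f/22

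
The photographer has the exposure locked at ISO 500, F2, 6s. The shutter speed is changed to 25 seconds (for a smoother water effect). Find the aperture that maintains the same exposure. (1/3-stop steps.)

Shutter speed: 6 → 8 → 10 → 13 → 15 → 20 → 25 — 2 stops longer (brighter).
Need 2 stops darker from the aperture: f/2 → f/2.2 → f/2.5 → f/2.8 → f/3.2 → f/3.5 → f/4.

f/4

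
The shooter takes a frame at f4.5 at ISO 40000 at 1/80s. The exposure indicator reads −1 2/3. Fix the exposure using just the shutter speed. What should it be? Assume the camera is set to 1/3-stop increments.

1/25s

Underexposed by 1 2/3 stops → need 1 2/3 stops brighter.
Shutter speed: 1/80 → 1/60 → 1/50 → 1/40 → 1/30 → 1/25.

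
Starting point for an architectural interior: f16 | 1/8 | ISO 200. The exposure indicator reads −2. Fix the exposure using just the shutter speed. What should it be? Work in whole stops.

Underexposed by 2 stops → need 2 stops brighter.
Shutter speed: 1/8 → 1/4 → 1/2.

1/2s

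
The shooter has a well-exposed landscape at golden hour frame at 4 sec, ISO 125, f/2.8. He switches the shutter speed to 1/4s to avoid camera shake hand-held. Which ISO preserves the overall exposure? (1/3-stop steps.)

Shutter speed: 4 → 3.2 → 2.5 → 2 → 1.6 → 1.3 → 1 → 0.8 → 0.6 → 0.5 → 0.4 → 0.3 → 1/4 — 4 stops faster (darker).
Need 4 stops brighter from the ISO: 125 → 160 → 200 → 250 → 320 → 400 → 500 → 640 → 800 → 1000 → 1250 → 1600 → 2000.

ISO 2000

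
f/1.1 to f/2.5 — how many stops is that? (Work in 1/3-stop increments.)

2 1/3 stops

f/1.1 → f/1.2 → f/1.4 → f/1.6 → f/1.8 → f/2 → f/2.2 → f/2.5 — count the steps: 7 third-stops = 2 1/3 stops.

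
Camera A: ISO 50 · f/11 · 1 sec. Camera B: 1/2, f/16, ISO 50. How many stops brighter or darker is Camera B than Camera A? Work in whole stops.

Aperture: f/11 → f/16 — 1 stop stopped down (darker).
Shutter speed: 1 → 1/2 — 1 stop faster (darker).
ISO: unchanged.
Net: −1 −1 = −2 stops.

2 stops darker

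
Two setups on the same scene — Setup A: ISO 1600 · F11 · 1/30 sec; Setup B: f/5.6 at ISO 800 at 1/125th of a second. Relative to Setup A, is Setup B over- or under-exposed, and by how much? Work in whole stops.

Aperture: f/11 → f/8 → f/5.6 — 2 stops opened up (brighter).
Shutter speed: 1/30 → 1/60 → 1/125 — 2 stops shorter (darker).
ISO: 1600 → 800 — 1 stop lower (darker).
Net: +2 −2 −1 = −1 stop.

1 stop darker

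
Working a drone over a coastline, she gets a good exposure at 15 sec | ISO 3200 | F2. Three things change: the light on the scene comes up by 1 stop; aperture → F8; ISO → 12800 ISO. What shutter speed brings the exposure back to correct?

Scene light: 1 stop brighter.
Aperture: f/2 → f/2.8 → f/4 → f/5.6 → f/8 — 4 stops stopped down (darker).
ISO: 3200 → 6400 → 12800 — 2 stops raised (brighter).
Net so far: 1 stop darker. Shutter speed: 15 → 30.

30 s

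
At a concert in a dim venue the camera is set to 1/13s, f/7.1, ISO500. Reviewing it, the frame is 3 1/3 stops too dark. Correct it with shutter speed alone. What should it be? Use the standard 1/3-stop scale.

0.8 s

Underexposed by 3 1/3 stops → need 3 1/3 stops brighter.
Shutter speed: 1/13 → 1/10 → 1/8 → 1/6 → 1/5 → 1/4 → 0.3 → 0.4 → 0.5 → 0.6 → 0.8.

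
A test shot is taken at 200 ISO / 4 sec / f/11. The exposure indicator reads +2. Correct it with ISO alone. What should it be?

Overexposed by 2 stops → need 2 stops darker.
ISO: 200 → 100 → 50.

ISO 50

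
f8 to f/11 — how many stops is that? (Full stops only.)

f/8 → f/11 — count the steps: 1 stop.

1 stop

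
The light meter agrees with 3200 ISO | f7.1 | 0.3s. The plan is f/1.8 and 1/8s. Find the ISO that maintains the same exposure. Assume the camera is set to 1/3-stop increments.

Aperture: f/7.1 → f/6.3 → f/5.6 → f/5 → f/4.5 → f/4 → f/3.5 → f/3.2 → f/2.8 → f/2.5 → f/2.2 → f/2 → f/1.8 — 4 stops opened up (brighter).
Shutter speed: 0.3 → 1/4 → 1/5 → 1/6 → 1/8 — 1 1/3 stops faster (darker).
Net change so far: 2 2/3 stops brighter. Offset with the ISO: 3200 → 2500 → 2000 → 1600 → 1250 → 1000 → 800 → 640 → 500.

ISO 500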